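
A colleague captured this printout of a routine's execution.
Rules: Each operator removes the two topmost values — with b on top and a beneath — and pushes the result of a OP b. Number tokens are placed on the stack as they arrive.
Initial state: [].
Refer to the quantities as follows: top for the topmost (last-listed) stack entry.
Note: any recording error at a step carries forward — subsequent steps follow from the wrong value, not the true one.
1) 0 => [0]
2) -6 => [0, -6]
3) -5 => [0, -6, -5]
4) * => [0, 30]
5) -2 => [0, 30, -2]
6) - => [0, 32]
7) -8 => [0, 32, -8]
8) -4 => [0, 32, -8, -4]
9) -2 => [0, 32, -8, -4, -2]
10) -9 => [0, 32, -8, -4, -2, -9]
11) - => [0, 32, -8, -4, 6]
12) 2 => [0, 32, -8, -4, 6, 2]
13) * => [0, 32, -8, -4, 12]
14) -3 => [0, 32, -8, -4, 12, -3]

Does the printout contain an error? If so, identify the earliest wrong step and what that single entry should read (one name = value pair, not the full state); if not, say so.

step 11, top = 7

step 1: push 0: top = 0 -> matches
step 2: push -6: top = -6 -> agrees with the printout
step 3: push -5: top = -5 -> same as recorded
step 4: -6 * -5 = 30 -> consistent with the printout
step 5: push -2: top = -2 -> matches
step 6: 30 - -2 = 32 -> confirmed correct
step 7: push -8: top = -8 -> verified
step 8: push -4: top = -4 -> in agreement
step 9: push -2: top = -2 -> exactly as logged
step 10: push -9: top = -9 -> consistent with the printout
step 11: -2 - -9 = 7 -> first mismatch against the printout
Conclusion: step 11 carries the first error; the entry should be top = 7.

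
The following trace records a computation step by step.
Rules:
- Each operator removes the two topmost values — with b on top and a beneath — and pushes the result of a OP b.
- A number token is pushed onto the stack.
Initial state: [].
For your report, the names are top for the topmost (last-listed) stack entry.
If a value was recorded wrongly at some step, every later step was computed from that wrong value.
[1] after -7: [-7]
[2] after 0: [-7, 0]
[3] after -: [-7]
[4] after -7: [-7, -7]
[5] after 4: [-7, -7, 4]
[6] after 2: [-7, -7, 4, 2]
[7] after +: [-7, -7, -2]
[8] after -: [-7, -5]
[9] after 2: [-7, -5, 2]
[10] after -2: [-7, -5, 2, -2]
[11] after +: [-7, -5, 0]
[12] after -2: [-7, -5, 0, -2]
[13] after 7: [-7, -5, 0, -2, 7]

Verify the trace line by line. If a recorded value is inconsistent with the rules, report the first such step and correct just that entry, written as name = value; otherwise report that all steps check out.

step 1: push -7: top = -7 -> no discrepancy
step 2: push 0: top = 0 -> verified
step 3: -7 - 0 = -7 -> verified
step 4: push -7: top = -7 -> in agreement
step 5: push 4: top = 4 -> consistent with the trace
step 6: push 2: top = 2 -> exactly as logged
step 7: 4 + 2 = 6 -> the trace disagrees here
That makes step 7 the first incorrect line — top = 6 is what it should show.

step 7, top = 6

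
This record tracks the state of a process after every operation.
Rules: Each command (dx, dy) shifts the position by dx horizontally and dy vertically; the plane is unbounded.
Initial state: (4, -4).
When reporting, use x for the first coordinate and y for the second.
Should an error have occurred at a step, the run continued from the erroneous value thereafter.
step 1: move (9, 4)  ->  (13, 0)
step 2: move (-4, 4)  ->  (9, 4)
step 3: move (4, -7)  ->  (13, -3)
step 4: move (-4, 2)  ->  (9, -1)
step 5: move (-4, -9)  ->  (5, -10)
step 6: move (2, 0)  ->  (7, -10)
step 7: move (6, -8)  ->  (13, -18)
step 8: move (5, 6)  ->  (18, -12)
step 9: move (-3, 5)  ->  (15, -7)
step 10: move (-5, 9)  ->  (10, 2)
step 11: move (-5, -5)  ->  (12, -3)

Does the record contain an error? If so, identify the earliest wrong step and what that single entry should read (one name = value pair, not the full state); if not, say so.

step 1: x = 4 + (9) = 13, y = -4 + (4) = 0 -> matches
step 2: x = 13 + (-4) = 9, y = 0 + (4) = 4 -> in agreement
step 3: x = 9 + (4) = 13, y = 4 + (-7) = -3 -> same as recorded
step 4: x = 13 + (-4) = 9, y = -3 + (2) = -1 -> in agreement
step 5: x = 9 + (-4) = 5, y = -1 + (-9) = -10 -> verified
step 6: x = 5 + (2) = 7, y = -10 + (0) = -10 -> in agreement
step 7: x = 7 + (6) = 13, y = -10 + (-8) = -18 -> consistent with the record
step 8: x = 13 + (5) = 18, y = -18 + (6) = -12 -> no discrepancy
step 9: x = 18 + (-3) = 15, y = -12 + (5) = -7 -> confirmed correct
step 10: x = 15 + (-5) = 10, y = -7 + (9) = 2 -> exactly as logged
step 11: x = 10 + (-5) = 5, y = 2 + (-5) = -3 -> not what was recorded
First deviation found at step 11; the corrected entry is x = 5.

step 11, x = 5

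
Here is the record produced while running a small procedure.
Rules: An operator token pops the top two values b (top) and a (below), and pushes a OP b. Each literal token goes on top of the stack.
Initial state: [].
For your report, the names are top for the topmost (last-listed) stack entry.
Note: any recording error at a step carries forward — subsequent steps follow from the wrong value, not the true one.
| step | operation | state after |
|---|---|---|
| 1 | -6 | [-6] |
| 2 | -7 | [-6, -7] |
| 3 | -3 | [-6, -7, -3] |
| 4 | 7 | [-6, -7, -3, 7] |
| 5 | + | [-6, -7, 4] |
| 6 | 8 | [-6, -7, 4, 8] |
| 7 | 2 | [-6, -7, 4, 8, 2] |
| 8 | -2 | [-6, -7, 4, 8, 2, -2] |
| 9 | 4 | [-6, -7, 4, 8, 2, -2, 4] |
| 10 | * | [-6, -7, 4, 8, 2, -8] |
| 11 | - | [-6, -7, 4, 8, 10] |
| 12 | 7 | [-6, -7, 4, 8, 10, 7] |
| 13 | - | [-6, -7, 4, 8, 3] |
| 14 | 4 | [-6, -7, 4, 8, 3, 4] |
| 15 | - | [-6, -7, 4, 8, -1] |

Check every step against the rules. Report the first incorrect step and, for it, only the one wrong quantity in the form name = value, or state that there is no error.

step 1: push -6: top = -6 -> confirmed correct
step 2: push -7: top = -7 -> exactly as logged
step 3: push -3: top = -3 -> confirmed correct
step 4: push 7: top = 7 -> consistent with the record
step 5: -3 + 7 = 4 -> checks out
step 6: push 8: top = 8 -> consistent with the record
step 7: push 2: top = 2 -> agrees with the record
step 8: push -2: top = -2 -> confirmed correct
step 9: push 4: top = 4 -> matches
step 10: -2 * 4 = -8 -> consistent with the record
step 11: 2 - -8 = 10 -> no discrepancy
step 12: push 7: top = 7 -> consistent with the record
step 13: 10 - 7 = 3 -> confirmed correct
step 14: push 4: top = 4 -> consistent with the record
step 15: 3 - 4 = -1 -> matches
The whole run recomputes cleanly — no discrepancies.

no error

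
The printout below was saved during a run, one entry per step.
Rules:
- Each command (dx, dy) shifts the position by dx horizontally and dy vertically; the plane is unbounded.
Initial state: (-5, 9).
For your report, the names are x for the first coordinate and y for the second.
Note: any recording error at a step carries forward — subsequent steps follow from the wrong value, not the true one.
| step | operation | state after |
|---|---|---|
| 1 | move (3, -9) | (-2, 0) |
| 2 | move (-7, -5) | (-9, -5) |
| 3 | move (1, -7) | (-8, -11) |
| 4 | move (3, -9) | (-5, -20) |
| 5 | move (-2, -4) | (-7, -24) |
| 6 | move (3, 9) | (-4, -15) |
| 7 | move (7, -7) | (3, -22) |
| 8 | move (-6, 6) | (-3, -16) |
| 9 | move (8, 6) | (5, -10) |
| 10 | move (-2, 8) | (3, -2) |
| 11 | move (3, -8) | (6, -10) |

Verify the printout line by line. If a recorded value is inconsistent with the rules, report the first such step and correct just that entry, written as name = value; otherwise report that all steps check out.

step 3, y = -12

Recomputing the run from the initial state:
step 1: x = -2, y = 0
step 2: x = -9, y = -5
step 3: x = -8, y = -12
step 4: x = -5, y = -21
step 5: x = -7, y = -25
step 6: x = -4, y = -16
step 7: x = 3, y = -23
step 8: x = -3, y = -17
step 9: x = 5, y = -11
step 10: x = 3, y = -3
step 11: x = 6, y = -11
The first disagreement with the printout is at step 3, where the value should be y = -12.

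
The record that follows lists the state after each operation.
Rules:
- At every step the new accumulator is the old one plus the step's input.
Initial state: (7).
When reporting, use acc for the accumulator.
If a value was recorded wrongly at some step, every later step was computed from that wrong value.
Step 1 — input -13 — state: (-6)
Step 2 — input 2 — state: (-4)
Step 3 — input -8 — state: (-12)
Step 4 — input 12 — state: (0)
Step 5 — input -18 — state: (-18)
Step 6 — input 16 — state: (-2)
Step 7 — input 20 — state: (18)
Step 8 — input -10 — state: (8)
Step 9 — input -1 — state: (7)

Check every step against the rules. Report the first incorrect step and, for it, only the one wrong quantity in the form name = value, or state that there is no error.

step 1: acc = 7 + -13 = -6 -> exactly as logged
step 2: acc = -6 + 2 = -4 -> confirmed correct
step 3: acc = -4 + -8 = -12 -> verified
step 4: acc = -12 + 12 = 0 -> same as recorded
step 5: acc = 0 + -18 = -18 -> in agreement
step 6: acc = -18 + 16 = -2 -> consistent with the record
step 7: acc = -2 + 20 = 18 -> agrees with the record
step 8: acc = 18 + -10 = 8 -> matches
step 9: acc = 8 + -1 = 7 -> consistent with the record
All steps check out; nothing to correct.

no error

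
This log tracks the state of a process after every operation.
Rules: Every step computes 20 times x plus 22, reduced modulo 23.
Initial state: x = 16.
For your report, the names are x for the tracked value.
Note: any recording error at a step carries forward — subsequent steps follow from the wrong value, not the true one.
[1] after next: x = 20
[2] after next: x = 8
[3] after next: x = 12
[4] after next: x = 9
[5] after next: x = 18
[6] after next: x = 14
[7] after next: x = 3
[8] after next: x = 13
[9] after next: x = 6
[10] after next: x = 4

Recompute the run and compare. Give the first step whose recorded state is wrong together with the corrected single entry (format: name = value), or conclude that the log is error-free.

step 3, x = 21

Step 1: x = (20*16 + 22) mod 23 = 20 — same as recorded.
Step 2: x = (20*20 + 22) mod 23 = 8 — matches.
Step 3: x = (20*8 + 22) mod 23 = 21 — not what was recorded.
Step 3 is the first one off; corrected, x = 21.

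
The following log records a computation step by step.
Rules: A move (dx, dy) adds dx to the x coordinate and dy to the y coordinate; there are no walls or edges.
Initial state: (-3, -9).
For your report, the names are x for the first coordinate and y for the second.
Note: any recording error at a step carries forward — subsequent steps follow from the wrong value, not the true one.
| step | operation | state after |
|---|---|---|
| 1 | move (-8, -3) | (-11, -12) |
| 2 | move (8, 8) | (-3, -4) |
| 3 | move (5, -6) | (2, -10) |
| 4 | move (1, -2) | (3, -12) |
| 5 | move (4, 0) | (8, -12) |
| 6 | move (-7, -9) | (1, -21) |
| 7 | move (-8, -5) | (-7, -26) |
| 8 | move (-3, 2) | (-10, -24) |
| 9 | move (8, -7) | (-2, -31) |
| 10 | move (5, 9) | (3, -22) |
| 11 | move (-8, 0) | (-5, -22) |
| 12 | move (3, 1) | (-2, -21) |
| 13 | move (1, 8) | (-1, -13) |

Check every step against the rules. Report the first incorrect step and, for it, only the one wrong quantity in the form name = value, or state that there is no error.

step 5, x = 7

step 1: x = -3 + (-8) = -11, y = -9 + (-3) = -12 -> agrees with the log
step 2: x = -11 + (8) = -3, y = -12 + (8) = -4 -> confirmed correct
step 3: x = -3 + (5) = 2, y = -4 + (-6) = -10 -> checks out
step 4: x = 2 + (1) = 3, y = -10 + (-2) = -12 -> consistent with the log
step 5: x = 3 + (4) = 7, y = -12 + (0) = -12 -> first mismatch against the log
That makes step 5 the first incorrect line — x = 7 is what it should show.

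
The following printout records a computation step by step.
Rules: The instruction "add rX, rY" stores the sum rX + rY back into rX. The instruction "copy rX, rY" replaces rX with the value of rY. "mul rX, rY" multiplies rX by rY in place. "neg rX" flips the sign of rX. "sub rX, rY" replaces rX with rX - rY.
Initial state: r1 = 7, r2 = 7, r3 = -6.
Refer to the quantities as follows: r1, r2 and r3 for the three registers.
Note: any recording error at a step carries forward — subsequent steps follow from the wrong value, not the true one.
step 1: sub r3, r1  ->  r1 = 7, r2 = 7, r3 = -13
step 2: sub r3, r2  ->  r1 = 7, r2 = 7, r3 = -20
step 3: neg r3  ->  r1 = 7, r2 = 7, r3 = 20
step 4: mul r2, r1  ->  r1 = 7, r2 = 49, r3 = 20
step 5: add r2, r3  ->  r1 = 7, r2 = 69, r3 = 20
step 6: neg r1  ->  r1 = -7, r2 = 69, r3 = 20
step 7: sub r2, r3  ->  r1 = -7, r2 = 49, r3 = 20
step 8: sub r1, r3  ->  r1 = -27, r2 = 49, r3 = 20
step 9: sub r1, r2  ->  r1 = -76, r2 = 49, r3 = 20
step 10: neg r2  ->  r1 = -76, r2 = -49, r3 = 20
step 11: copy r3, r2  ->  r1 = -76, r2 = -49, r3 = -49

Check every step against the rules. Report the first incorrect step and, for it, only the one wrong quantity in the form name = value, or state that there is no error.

Step 1: r3 = -6 - 7 = -13 — consistent with the printout.
Step 2: r3 = -13 - 7 = -20 — no discrepancy.
Step 3: r3 = -(-20) = 20 — in agreement.
Step 4: r2 = 7 * 7 = 49 — matches.
Step 5: r2 = 49 + 20 = 69 — exactly as logged.
Step 6: r1 = -(7) = -7 — agrees with the printout.
Step 7: r2 = 69 - 20 = 49 — consistent with the printout.
Step 8: r1 = -7 - 20 = -27 — matches.
Step 9: r1 = -27 - 49 = -76 — verified.
Step 10: r2 = -(49) = -49 — verified.
Step 11: r3 = -49 — checks out.
All entries verified; no error found.

no error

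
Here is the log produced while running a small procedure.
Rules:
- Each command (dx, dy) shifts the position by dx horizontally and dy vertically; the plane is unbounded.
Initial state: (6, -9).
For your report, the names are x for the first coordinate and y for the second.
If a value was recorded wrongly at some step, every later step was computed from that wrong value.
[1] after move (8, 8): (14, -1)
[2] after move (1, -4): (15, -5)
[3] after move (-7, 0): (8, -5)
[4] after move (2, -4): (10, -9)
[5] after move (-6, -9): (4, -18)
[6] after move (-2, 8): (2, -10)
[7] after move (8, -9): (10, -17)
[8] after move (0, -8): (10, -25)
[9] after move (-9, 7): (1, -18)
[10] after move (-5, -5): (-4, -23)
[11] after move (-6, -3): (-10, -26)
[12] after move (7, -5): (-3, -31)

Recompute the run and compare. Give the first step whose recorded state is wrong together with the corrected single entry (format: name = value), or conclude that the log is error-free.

step 7, y = -19

step 1: x = 6 + (8) = 14, y = -9 + (8) = -1 -> matches
step 2: x = 14 + (1) = 15, y = -1 + (-4) = -5 -> checks out
step 3: x = 15 + (-7) = 8, y = -5 + (0) = -5 -> verified
step 4: x = 8 + (2) = 10, y = -5 + (-4) = -9 -> same as recorded
step 5: x = 10 + (-6) = 4, y = -9 + (-9) = -18 -> verified
step 6: x = 4 + (-2) = 2, y = -18 + (8) = -10 -> agrees with the log
step 7: x = 2 + (8) = 10, y = -10 + (-9) = -19 -> this is not what the log shows
So the first discrepancy is step 7, where the right value is y = -19.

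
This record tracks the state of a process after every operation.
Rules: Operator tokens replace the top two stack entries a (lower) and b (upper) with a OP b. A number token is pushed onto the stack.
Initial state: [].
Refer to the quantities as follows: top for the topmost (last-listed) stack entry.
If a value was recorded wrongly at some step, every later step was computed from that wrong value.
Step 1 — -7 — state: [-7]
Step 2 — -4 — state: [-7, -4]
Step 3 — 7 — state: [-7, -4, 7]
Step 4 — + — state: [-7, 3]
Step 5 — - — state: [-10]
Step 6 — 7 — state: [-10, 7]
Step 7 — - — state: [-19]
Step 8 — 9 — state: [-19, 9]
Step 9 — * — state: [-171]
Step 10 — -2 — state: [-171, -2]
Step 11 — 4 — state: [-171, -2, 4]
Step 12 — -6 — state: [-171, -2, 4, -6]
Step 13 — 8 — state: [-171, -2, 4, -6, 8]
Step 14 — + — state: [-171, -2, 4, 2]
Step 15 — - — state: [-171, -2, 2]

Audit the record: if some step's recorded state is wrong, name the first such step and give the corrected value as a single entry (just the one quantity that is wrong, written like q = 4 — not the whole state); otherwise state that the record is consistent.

step 7, top = -17

Recomputing the run from the initial state:
step 1: [-7]
step 2: [-7, -4]
step 3: [-7, -4, 7]
step 4: [-7, 3]
step 5: [-10]
step 6: [-10, 7]
step 7: [-17]
step 8: [-17, 9]
step 9: [-153]
step 10: [-153, -2]
step 11: [-153, -2, 4]
step 12: [-153, -2, 4, -6]
step 13: [-153, -2, 4, -6, 8]
step 14: [-153, -2, 4, 2]
step 15: [-153, -2, 2]
The first disagreement with the record is at step 7, where the value should be top = -17.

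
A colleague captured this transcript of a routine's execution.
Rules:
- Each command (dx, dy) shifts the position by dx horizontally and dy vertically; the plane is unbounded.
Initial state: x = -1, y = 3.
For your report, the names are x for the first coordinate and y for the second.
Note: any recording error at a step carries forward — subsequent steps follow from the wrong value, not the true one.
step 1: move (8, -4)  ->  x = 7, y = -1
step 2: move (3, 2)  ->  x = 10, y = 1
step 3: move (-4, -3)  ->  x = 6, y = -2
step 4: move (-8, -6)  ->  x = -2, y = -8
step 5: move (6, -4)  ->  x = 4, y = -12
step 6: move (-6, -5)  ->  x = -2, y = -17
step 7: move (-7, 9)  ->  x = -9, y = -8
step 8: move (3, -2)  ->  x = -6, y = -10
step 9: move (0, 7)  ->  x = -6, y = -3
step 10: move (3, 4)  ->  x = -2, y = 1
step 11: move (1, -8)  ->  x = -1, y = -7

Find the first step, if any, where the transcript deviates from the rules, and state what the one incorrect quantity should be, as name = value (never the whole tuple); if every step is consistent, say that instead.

step 10, x = -3

1. x = -1 + (8) = 7, y = 3 + (-4) = -1 (no discrepancy)
2. x = 7 + (3) = 10, y = -1 + (2) = 1 (checks out)
3. x = 10 + (-4) = 6, y = 1 + (-3) = -2 (agrees with the transcript)
4. x = 6 + (-8) = -2, y = -2 + (-6) = -8 (checks out)
5. x = -2 + (6) = 4, y = -8 + (-4) = -12 (no discrepancy)
6. x = 4 + (-6) = -2, y = -12 + (-5) = -17 (confirmed correct)
7. x = -2 + (-7) = -9, y = -17 + (9) = -8 (in agreement)
8. x = -9 + (3) = -6, y = -8 + (-2) = -10 (matches)
9. x = -6 + (0) = -6, y = -10 + (7) = -3 (exactly as logged)
10. x = -6 + (3) = -3, y = -3 + (4) = 1 (the entry is off here)
First deviation found at step 10; the corrected entry is x = -3.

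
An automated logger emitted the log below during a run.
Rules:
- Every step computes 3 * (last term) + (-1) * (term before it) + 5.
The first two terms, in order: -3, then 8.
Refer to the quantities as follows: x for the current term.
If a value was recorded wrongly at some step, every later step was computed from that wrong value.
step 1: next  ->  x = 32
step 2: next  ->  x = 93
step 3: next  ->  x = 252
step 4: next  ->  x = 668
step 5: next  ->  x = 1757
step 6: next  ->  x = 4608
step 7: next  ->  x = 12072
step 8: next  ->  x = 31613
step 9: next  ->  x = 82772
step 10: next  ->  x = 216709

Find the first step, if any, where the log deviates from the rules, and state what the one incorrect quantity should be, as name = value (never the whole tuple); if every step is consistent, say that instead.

step 1: x = 3*(8) + (-1)*(-3) + (5) = 32 -> exactly as logged
step 2: x = 3*(32) + (-1)*(8) + (5) = 93 -> exactly as logged
step 3: x = 3*(93) + (-1)*(32) + (5) = 252 -> exactly as logged
step 4: x = 3*(252) + (-1)*(93) + (5) = 668 -> checks out
step 5: x = 3*(668) + (-1)*(252) + (5) = 1757 -> same as recorded
step 6: x = 3*(1757) + (-1)*(668) + (5) = 4608 -> same as recorded
step 7: x = 3*(4608) + (-1)*(1757) + (5) = 12072 -> in agreement
step 8: x = 3*(12072) + (-1)*(4608) + (5) = 31613 -> no discrepancy
step 9: x = 3*(31613) + (-1)*(12072) + (5) = 82772 -> in agreement
step 10: x = 3*(82772) + (-1)*(31613) + (5) = 216708 -> the log disagrees here
Step 10 is the first one off; corrected, x = 216708.

step 10, x = 216708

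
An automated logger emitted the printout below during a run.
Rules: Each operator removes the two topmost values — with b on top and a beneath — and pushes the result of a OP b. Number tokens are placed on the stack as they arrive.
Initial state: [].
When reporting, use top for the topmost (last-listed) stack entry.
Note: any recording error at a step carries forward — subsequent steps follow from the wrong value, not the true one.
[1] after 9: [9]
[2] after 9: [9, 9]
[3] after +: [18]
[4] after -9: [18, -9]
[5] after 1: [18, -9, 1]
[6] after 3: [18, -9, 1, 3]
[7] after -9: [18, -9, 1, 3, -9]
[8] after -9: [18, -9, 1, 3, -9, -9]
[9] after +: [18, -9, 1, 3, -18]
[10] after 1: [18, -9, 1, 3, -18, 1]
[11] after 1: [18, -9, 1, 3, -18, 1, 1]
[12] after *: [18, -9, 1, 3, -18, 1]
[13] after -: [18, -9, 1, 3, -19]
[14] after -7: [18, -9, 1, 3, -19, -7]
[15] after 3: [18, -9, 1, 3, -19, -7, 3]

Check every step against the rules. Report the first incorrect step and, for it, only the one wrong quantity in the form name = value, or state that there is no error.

Recomputing the run from the initial state:
step 1: [9]
step 2: [9, 9]
step 3: [18]
step 4: [18, -9]
step 5: [18, -9, 1]
step 6: [18, -9, 1, 3]
step 7: [18, -9, 1, 3, -9]
step 8: [18, -9, 1, 3, -9, -9]
step 9: [18, -9, 1, 3, -18]
step 10: [18, -9, 1, 3, -18, 1]
step 11: [18, -9, 1, 3, -18, 1, 1]
step 12: [18, -9, 1, 3, -18, 1]
step 13: [18, -9, 1, 3, -19]
step 14: [18, -9, 1, 3, -19, -7]
step 15: [18, -9, 1, 3, -19, -7, 3]
This matches the printout at every step.

no error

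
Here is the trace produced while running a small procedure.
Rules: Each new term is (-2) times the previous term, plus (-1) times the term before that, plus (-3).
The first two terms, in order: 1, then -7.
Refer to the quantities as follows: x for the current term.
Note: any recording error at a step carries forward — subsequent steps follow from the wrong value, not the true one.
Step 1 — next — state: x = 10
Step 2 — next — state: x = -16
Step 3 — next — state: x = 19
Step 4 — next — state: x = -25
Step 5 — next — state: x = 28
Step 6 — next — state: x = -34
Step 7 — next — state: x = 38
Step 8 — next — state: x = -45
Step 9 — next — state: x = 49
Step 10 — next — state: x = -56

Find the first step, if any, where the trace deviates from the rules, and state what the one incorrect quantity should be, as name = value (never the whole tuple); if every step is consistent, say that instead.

step 7, x = 37

Step 1: x = -2*(-7) + (-1)*(1) + (-3) = 10 — exactly as logged.
Step 2: x = -2*(10) + (-1)*(-7) + (-3) = -16 — in agreement.
Step 3: x = -2*(-16) + (-1)*(10) + (-3) = 19 — checks out.
Step 4: x = -2*(19) + (-1)*(-16) + (-3) = -25 — in agreement.
Step 5: x = -2*(-25) + (-1)*(19) + (-3) = 28 — no discrepancy.
Step 6: x = -2*(28) + (-1)*(-25) + (-3) = -34 — in agreement.
Step 7: x = -2*(-34) + (-1)*(28) + (-3) = 37 — this is not what the trace shows.
Step 7 is the first one off; corrected, x = 37.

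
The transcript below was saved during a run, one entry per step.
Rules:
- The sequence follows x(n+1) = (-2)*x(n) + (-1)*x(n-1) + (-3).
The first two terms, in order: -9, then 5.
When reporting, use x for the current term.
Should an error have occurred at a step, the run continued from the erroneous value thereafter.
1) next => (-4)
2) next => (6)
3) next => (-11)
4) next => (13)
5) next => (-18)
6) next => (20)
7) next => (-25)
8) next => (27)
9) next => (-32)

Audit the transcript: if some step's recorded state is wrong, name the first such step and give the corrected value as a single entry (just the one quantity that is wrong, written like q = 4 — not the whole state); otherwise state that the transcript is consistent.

1. x = -2*(5) + (-1)*(-9) + (-3) = -4 (checks out)
2. x = -2*(-4) + (-1)*(5) + (-3) = 0 (this is not what the transcript shows)
The earliest wrong entry is at step 2: it should read x = 0.

step 2, x = 0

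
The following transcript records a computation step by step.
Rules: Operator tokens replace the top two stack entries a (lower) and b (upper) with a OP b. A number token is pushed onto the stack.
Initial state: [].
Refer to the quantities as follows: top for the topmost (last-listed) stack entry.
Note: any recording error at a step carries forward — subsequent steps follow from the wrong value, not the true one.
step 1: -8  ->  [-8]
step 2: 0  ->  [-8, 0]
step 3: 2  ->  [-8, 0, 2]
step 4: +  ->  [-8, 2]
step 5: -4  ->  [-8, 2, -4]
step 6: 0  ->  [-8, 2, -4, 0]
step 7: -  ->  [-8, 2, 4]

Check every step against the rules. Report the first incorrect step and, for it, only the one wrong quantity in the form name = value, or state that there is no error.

step 7, top = -4

Step 1: push -8: top = -8 — agrees with the transcript.
Step 2: push 0: top = 0 — no discrepancy.
Step 3: push 2: top = 2 — in agreement.
Step 4: 0 + 2 = 2 — agrees with the transcript.
Step 5: push -4: top = -4 — no discrepancy.
Step 6: push 0: top = 0 — agrees with the transcript.
Step 7: -4 - 0 = -4 — the recorded entry deviates here.
The earliest wrong entry is at step 7: it should read top = -4.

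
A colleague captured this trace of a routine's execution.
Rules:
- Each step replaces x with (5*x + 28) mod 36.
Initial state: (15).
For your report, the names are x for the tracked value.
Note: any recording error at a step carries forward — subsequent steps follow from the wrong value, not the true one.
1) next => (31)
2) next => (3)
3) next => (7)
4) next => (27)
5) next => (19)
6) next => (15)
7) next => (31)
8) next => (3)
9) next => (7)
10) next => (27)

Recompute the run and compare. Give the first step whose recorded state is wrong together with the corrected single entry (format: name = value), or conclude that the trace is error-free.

no error

1. x = (5*15 + 28) mod 36 = 31 (matches)
2. x = (5*31 + 28) mod 36 = 3 (same as recorded)
3. x = (5*3 + 28) mod 36 = 7 (in agreement)
4. x = (5*7 + 28) mod 36 = 27 (matches)
5. x = (5*27 + 28) mod 36 = 19 (agrees with the trace)
6. x = (5*19 + 28) mod 36 = 15 (consistent with the trace)
7. x = (5*15 + 28) mod 36 = 31 (checks out)
8. x = (5*31 + 28) mod 36 = 3 (same as recorded)
9. x = (5*3 + 28) mod 36 = 7 (consistent with the trace)
10. x = (5*7 + 28) mod 36 = 27 (confirmed correct)
The whole run recomputes cleanly — no discrepancies.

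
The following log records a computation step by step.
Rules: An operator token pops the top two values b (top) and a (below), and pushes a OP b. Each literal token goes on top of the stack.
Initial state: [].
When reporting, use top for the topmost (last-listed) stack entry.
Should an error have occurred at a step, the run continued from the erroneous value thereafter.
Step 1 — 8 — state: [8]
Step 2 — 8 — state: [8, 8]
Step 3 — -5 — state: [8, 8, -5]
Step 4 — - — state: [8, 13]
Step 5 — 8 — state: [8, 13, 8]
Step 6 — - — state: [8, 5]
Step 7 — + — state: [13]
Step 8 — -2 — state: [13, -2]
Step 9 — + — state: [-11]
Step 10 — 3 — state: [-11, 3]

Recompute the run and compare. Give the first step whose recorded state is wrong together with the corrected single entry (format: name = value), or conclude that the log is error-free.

step 9, top = 11

Recomputing the run from the initial state:
step 1: [8]
step 2: [8, 8]
step 3: [8, 8, -5]
step 4: [8, 13]
step 5: [8, 13, 8]
step 6: [8, 5]
step 7: [13]
step 8: [13, -2]
step 9: [11]
step 10: [11, 3]
The first disagreement with the log is at step 9, where the value should be top = 11.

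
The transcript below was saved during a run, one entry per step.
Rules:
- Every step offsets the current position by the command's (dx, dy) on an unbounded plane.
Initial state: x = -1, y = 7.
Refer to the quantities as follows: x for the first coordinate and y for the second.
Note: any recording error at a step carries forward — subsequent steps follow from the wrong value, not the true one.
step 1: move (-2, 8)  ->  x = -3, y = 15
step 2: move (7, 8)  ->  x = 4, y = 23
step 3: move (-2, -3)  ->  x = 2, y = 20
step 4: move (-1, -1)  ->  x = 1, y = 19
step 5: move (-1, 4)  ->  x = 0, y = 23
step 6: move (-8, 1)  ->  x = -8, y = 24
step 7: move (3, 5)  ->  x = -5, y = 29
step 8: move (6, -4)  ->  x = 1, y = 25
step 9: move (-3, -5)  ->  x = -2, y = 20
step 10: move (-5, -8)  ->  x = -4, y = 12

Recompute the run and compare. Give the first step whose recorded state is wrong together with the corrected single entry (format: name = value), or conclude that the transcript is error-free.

step 10, x = -7

Recomputing the run from the initial state:
step 1: x = -3, y = 15
step 2: x = 4, y = 23
step 3: x = 2, y = 20
step 4: x = 1, y = 19
step 5: x = 0, y = 23
step 6: x = -8, y = 24
step 7: x = -5, y = 29
step 8: x = 1, y = 25
step 9: x = -2, y = 20
step 10: x = -7, y = 12
The first disagreement with the transcript is at step 10, where the value should be x = -7.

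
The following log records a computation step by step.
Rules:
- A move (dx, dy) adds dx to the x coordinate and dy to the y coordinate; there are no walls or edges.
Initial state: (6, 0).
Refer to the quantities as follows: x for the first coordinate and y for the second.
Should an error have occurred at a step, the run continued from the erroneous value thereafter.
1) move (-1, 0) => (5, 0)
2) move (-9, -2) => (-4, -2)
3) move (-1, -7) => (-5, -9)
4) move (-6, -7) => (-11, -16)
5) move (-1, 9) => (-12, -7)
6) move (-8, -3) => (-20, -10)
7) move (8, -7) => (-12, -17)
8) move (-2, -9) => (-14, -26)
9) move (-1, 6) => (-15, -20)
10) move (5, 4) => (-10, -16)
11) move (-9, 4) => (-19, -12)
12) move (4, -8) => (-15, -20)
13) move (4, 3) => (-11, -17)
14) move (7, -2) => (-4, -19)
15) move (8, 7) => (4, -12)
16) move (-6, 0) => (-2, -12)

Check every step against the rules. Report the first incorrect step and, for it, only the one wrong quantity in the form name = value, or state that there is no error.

Recomputing the run from the initial state:
step 1: x = 5, y = 0
step 2: x = -4, y = -2
step 3: x = -5, y = -9
step 4: x = -11, y = -16
step 5: x = -12, y = -7
step 6: x = -20, y = -10
step 7: x = -12, y = -17
step 8: x = -14, y = -26
step 9: x = -15, y = -20
step 10: x = -10, y = -16
step 11: x = -19, y = -12
step 12: x = -15, y = -20
step 13: x = -11, y = -17
step 14: x = -4, y = -19
step 15: x = 4, y = -12
step 16: x = -2, y = -12
This matches the log at every step.

no error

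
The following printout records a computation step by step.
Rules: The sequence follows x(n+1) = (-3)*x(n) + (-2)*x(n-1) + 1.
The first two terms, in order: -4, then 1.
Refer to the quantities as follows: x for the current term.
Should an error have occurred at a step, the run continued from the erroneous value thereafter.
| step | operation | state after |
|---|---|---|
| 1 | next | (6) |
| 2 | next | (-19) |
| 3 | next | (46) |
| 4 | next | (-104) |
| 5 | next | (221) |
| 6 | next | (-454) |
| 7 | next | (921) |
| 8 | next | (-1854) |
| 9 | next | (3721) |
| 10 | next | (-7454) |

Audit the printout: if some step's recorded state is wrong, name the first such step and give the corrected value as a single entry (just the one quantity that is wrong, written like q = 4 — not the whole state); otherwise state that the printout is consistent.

step 4, x = -99

1. x = -3*(1) + (-2)*(-4) + (1) = 6 (same as recorded)
2. x = -3*(6) + (-2)*(1) + (1) = -19 (agrees with the printout)
3. x = -3*(-19) + (-2)*(6) + (1) = 46 (confirmed correct)
4. x = -3*(46) + (-2)*(-19) + (1) = -99 (the entry is off here)
First incorrect step: 4; the correct value is x = -99.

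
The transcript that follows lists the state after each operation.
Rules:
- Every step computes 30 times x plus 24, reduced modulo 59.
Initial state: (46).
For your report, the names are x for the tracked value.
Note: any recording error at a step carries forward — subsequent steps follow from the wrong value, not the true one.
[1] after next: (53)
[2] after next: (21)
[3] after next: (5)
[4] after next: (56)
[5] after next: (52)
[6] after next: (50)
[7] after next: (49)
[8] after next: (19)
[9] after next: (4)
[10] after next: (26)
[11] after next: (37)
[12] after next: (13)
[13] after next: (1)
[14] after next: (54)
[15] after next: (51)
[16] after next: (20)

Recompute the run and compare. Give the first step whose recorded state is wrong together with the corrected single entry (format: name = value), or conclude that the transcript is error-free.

step 1, x = 47

1. x = (30*46 + 24) mod 59 = 47 (a discrepancy with the transcript)
The earliest wrong entry is at step 1: it should read x = 47.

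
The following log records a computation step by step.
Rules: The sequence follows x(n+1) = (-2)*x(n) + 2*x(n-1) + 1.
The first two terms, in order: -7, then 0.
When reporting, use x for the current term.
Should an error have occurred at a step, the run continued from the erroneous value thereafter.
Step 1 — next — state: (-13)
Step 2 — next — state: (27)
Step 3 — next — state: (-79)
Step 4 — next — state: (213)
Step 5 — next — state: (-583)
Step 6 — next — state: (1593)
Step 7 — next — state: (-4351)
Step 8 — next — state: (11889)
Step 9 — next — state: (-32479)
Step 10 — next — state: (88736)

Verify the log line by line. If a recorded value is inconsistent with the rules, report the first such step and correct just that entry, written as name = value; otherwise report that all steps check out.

Recomputing the run from the initial state:
step 1: x = -13
step 2: x = 27
step 3: x = -79
step 4: x = 213
step 5: x = -583
step 6: x = 1593
step 7: x = -4351
step 8: x = 11889
step 9: x = -32479
step 10: x = 88737
The first disagreement with the log is at step 10, where the value should be x = 88737.

step 10, x = 88737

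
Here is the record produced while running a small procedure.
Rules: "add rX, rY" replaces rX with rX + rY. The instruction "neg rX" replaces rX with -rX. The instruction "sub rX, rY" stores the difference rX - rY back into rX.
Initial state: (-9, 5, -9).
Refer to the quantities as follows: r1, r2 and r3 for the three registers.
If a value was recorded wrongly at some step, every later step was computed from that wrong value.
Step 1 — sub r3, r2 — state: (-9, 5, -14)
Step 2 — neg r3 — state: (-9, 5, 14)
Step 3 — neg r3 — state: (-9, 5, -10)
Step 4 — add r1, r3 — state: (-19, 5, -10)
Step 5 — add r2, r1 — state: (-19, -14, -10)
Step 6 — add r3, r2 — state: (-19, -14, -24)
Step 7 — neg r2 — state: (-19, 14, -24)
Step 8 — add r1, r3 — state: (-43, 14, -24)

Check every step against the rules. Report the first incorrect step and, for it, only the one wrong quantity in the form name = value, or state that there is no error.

step 3, r3 = -14

step 1: r3 = -9 - 5 = -14 -> agrees with the record
step 2: r3 = -(-14) = 14 -> exactly as logged
step 3: r3 = -(14) = -14 -> first mismatch against the record
That makes step 3 the first incorrect line — r3 = -14 is what it should show.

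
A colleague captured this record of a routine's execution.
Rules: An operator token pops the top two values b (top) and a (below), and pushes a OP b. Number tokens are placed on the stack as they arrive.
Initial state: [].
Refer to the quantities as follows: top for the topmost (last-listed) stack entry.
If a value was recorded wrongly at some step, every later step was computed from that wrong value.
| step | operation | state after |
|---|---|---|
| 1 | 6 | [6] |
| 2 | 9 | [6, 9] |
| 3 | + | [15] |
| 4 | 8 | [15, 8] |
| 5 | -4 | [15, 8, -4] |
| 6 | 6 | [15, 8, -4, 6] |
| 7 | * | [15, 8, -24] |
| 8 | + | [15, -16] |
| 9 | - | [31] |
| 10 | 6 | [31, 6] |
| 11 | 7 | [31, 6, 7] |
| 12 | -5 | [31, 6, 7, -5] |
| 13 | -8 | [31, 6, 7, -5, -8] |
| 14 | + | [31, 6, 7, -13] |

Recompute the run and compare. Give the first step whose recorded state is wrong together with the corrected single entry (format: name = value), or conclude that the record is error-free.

no error

step 1: push 6: top = 6 -> no discrepancy
step 2: push 9: top = 9 -> checks out
step 3: 6 + 9 = 15 -> same as recorded
step 4: push 8: top = 8 -> consistent with the record
step 5: push -4: top = -4 -> exactly as logged
step 6: push 6: top = 6 -> matches
step 7: -4 * 6 = -24 -> consistent with the record
step 8: 8 + -24 = -16 -> in agreement
step 9: 15 - -16 = 31 -> verified
step 10: push 6: top = 6 -> verified
step 11: push 7: top = 7 -> exactly as logged
step 12: push -5: top = -5 -> checks out
step 13: push -8: top = -8 -> confirmed correct
step 14: -5 + -8 = -13 -> checks out
All entries verified; no error found.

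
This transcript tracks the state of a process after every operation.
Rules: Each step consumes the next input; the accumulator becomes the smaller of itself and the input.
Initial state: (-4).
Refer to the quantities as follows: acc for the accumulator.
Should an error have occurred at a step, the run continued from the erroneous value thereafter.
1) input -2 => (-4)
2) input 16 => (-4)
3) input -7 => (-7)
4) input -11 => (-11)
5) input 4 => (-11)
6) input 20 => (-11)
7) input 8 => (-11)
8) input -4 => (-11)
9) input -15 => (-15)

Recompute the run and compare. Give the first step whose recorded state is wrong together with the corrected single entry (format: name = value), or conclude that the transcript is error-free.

Recomputing the run from the initial state:
step 1: acc = -4
step 2: acc = -4
step 3: acc = -7
step 4: acc = -11
step 5: acc = -11
step 6: acc = -11
step 7: acc = -11
step 8: acc = -11
step 9: acc = -15
This matches the transcript at every step.

no error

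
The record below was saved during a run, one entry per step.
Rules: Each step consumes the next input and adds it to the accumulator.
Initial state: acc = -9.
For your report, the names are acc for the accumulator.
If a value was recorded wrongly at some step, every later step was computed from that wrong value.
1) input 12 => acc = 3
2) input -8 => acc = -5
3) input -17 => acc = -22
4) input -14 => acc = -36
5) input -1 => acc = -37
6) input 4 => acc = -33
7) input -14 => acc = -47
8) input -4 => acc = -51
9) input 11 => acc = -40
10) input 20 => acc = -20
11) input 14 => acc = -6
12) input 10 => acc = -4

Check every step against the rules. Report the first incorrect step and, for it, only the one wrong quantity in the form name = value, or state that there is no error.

step 1: acc = -9 + 12 = 3 -> agrees with the record
step 2: acc = 3 + -8 = -5 -> verified
step 3: acc = -5 + -17 = -22 -> no discrepancy
step 4: acc = -22 + -14 = -36 -> confirmed correct
step 5: acc = -36 + -1 = -37 -> confirmed correct
step 6: acc = -37 + 4 = -33 -> exactly as logged
step 7: acc = -33 + -14 = -47 -> in agreement
step 8: acc = -47 + -4 = -51 -> agrees with the record
step 9: acc = -51 + 11 = -40 -> in agreement
step 10: acc = -40 + 20 = -20 -> consistent with the record
step 11: acc = -20 + 14 = -6 -> agrees with the record
step 12: acc = -6 + 10 = 4 -> the entry is off here
Step 12 is the first one off; corrected, acc = 4.

step 12, acc = 4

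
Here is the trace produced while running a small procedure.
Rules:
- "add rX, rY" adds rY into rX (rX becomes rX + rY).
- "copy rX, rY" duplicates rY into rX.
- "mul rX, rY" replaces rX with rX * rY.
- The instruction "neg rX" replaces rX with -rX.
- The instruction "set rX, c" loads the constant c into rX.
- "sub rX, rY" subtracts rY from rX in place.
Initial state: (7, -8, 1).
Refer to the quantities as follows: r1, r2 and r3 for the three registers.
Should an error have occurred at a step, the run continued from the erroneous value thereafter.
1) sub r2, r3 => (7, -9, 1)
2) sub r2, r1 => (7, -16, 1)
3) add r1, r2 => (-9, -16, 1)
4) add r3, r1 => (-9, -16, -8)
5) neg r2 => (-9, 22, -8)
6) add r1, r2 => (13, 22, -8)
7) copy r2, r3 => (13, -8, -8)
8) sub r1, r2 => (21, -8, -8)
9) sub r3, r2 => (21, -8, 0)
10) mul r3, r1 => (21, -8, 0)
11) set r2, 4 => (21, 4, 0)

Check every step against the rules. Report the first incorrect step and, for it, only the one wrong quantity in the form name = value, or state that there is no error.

step 5, r2 = 16

step 1: r2 = -8 - 1 = -9 -> confirmed correct
step 2: r2 = -9 - 7 = -16 -> matches
step 3: r1 = 7 + -16 = -9 -> in agreement
step 4: r3 = 1 + -9 = -8 -> exactly as logged
step 5: r2 = -(-16) = 16 -> the trace disagrees here
Conclusion: step 5 carries the first error; the entry should be r2 = 16.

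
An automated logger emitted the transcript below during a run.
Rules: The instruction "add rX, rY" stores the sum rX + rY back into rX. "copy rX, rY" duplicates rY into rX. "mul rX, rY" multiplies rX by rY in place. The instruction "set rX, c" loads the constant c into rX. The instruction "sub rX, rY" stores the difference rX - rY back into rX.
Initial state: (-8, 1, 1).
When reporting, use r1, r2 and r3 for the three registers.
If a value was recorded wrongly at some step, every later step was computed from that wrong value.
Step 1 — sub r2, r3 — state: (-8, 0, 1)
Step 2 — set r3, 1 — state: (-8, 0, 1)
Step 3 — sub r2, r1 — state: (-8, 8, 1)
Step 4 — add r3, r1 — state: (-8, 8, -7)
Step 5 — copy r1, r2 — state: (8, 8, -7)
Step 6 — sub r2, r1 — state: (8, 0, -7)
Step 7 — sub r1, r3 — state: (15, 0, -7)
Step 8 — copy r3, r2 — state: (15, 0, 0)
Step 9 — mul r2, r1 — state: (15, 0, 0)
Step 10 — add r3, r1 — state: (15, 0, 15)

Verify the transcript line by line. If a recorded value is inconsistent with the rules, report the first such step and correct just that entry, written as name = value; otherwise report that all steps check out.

step 1: r2 = 1 - 1 = 0 -> no discrepancy
step 2: r3 = 1 -> exactly as logged
step 3: r2 = 0 - -8 = 8 -> in agreement
step 4: r3 = 1 + -8 = -7 -> verified
step 5: r1 = 8 -> in agreement
step 6: r2 = 8 - 8 = 0 -> matches
step 7: r1 = 8 - -7 = 15 -> verified
step 8: r3 = 0 -> confirmed correct
step 9: r2 = 0 * 15 = 0 -> agrees with the transcript
step 10: r3 = 0 + 15 = 15 -> same as recorded
Nothing is out of place; the run is error-free.

no error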